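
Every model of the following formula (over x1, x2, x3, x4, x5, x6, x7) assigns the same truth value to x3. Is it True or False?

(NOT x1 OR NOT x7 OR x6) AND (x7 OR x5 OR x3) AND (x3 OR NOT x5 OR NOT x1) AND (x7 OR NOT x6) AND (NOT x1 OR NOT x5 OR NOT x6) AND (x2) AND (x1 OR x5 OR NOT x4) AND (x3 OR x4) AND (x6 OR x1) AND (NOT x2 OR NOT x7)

True

Suppose x3 = false.
Unit clause (x2) forces x2 = true.
Unit clause (x4) forces x4 = true.
Unit clause (NOT x7) forces x7 = false.
Unit clause (x5) forces x5 = true.
Unit clause (NOT x1) forces x1 = false.
Unit clause (NOT x6) forces x6 = false.
But (x6) is also a unit clause — contradiction.
So every satisfying assignment has x3 = True.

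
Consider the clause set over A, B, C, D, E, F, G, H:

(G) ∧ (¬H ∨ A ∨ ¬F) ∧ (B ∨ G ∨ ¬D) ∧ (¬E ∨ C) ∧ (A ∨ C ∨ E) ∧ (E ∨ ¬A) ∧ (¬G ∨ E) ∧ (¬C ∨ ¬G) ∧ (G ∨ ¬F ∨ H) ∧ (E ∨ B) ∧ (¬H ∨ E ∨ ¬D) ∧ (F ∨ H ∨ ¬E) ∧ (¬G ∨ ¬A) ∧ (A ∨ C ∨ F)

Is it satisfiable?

The clause (G) is unit, so G = True.
The clause (E) is unit, so E = True.
The clause (C) is unit, so C = True.
Now (¬C) is unsatisfied and unit — conflict.
No assignment satisfies every clause.

No, unsatisfiable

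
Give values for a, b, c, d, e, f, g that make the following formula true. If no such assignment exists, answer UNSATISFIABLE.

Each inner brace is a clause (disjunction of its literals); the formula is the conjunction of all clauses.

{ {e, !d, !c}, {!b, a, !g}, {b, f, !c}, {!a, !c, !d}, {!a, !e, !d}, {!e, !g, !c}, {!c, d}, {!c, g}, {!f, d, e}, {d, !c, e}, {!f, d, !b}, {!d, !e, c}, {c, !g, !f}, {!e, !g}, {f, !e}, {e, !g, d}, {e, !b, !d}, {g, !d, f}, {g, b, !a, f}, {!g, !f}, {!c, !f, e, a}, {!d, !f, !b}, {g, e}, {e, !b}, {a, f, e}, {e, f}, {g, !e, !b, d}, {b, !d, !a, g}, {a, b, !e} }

Suppose c = false.
Suppose d = false.
Suppose f = true.
(e) alone gives e = true.
(!b) alone gives b = false.
(!g) alone gives g = false.
(a) alone gives a = true.
Every clause now holds.

a: true, b: false, c: false, d: false, e: true, f: true, g: false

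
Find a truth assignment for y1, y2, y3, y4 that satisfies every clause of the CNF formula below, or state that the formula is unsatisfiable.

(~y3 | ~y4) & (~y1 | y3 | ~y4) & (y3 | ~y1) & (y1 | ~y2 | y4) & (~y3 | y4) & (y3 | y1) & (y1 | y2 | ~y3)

Case y3 = 0:
Unit clause (~y1) forces y1 = 0.
Now (y1) is unsatisfied and unit — conflict.
Undo y3 and try y3 = 1.
Unit clause (~y4) forces y4 = 0.
Now (y4) is unsatisfied and unit — conflict.
Either choice for y3 ends in contradiction.

UNSATISFIABLE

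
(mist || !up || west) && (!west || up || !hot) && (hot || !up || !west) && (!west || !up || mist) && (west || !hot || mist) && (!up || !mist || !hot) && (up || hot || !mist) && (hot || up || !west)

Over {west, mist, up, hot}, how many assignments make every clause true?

3

There are 2^4 = 16 truth assignments over (west, mist, up, hot).
Check each against the 8 clauses (columns in the order west, mist, up, hot):
  F F F F  ✓ satisfies all
  F F F T  ✗ fails (west || !hot || mist)
  F F T F  ✗ fails (mist || !up || west)
  F F T T  ✗ fails (mist || !up || west)
  F T F F  ✗ fails (up || hot || !mist)
  F T F T  ✓ satisfies all
  F T T F  ✓ satisfies all
  F T T T  ✗ fails (!up || !mist || !hot)
  T F F F  ✗ fails (hot || up || !west)
  T F F T  ✗ fails (!west || up || !hot)
  T F T F  ✗ fails (hot || !up || !west)
  T F T T  ✗ fails (!west || !up || mist)
  T T F F  ✗ fails (up || hot || !mist)
  T T F T  ✗ fails (!west || up || !hot)
  T T T F  ✗ fails (hot || !up || !west)
  T T T T  ✗ fails (!up || !mist || !hot)
3 of the 16 rows are models.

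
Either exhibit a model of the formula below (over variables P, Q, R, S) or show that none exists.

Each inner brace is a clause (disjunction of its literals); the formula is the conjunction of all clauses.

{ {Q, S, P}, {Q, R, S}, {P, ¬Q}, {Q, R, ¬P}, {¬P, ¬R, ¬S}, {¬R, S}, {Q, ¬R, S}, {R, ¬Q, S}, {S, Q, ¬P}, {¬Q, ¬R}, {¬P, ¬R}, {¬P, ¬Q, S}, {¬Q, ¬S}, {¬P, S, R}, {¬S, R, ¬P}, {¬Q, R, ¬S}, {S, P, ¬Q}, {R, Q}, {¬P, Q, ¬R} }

Try P = False.
Unit clause (¬Q) forces Q = False.
Unit clause (S) forces S = True.
Unit clause (R) forces R = True.
This assignment satisfies each clause.

P=False; Q=False; R=True; S=True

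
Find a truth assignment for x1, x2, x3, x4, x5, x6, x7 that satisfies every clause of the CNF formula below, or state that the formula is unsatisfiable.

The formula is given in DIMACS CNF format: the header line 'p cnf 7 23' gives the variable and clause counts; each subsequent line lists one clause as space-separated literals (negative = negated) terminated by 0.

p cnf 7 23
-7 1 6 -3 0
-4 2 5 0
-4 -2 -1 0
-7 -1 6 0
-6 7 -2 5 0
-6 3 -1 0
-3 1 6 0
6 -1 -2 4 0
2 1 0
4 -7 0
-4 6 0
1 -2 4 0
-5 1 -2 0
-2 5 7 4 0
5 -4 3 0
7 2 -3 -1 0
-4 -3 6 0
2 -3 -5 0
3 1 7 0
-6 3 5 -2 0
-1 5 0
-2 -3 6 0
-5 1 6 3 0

x1 ↦ False, x2 ↦ True, x3 ↦ True, x4 ↦ True, x5 ↦ False, x6 ↦ True, x7 ↦ True

Try x2 = True.
Try x4 = True.
The clause (¬x1) is unit, so x1 = False.
The clause (x6) is unit, so x6 = True.
The clause (¬x5) is unit, so x5 = False.
The clause (x7) is unit, so x7 = True.
The clause (x3) is unit, so x3 = True.
All clauses are satisfied.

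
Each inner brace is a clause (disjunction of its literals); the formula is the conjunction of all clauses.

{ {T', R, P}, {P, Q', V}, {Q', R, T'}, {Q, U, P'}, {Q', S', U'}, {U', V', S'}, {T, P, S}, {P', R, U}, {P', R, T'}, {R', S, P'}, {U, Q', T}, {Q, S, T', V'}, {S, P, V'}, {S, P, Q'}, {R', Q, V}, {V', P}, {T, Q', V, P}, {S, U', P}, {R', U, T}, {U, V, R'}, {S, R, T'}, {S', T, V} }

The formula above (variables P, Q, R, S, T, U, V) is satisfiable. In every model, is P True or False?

True

Suppose P = 0.
The clause (V') is unit, so V = 0.
The clause (Q') is unit, so Q = 0.
The clause (R') is unit, so R = 0.
The clause (T') is unit, so T = 0.
The clause (S) is unit, so S = 1.
Now (S') is unsatisfied and unit — conflict.
So every satisfying assignment has P = True.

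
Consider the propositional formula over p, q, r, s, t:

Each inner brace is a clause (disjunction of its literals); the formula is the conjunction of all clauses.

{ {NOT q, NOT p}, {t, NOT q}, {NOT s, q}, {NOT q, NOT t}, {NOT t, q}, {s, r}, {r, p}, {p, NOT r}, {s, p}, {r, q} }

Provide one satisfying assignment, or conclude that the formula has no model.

Branch on q: set q = false.
The clause (NOT s) is unit, so s = false.
The clause (NOT t) is unit, so t = false.
The clause (r) is unit, so r = true.
The clause (p) is unit, so p = true.
All clauses are satisfied.

p: true, q: false, r: true, s: false, t: false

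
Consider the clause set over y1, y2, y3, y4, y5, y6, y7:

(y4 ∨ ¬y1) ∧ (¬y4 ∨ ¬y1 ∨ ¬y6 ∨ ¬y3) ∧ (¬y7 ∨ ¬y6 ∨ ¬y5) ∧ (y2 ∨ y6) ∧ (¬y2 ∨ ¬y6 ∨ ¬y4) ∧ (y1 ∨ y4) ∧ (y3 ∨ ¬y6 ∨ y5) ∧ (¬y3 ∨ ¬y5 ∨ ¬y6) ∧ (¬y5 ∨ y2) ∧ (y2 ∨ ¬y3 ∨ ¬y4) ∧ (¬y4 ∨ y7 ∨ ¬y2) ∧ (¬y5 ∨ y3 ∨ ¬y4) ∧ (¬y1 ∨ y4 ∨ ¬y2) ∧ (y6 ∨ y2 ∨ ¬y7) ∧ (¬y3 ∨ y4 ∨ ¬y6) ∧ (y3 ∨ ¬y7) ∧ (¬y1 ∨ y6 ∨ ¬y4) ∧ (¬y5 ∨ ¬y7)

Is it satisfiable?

Yes, satisfiable

Try y4 = True.
Try y2 = True.
(¬y6) alone gives y6 = False.
(y7) alone gives y7 = True.
(y3) alone gives y3 = True.
(¬y1) alone gives y1 = False.
(¬y5) alone gives y5 = False.
All clauses are satisfied.
A satisfying assignment: y1=False, y2=True, y3=True, y4=True, y5=False, y6=False, y7=True.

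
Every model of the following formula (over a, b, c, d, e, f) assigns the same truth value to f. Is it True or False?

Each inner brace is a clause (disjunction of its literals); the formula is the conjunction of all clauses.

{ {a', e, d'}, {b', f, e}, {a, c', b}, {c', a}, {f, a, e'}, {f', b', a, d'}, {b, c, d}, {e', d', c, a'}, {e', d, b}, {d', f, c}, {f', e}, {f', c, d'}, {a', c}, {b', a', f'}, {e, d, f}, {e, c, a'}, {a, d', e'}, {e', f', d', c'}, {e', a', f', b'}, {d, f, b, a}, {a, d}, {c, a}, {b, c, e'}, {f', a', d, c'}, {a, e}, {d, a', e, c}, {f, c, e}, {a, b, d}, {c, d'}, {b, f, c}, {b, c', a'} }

Suppose f = 1.
Unit clause (e) forces e = 1.
Branch on c: set c = 0.
Unit clause (d') forces d = 0.
Unit clause (b) forces b = 1.
Unit clause (a') forces a = 0.
But (a) is also a unit clause — contradiction.
Backtrack on c: now try c = 1.
Unit clause (a) forces a = 1.
Unit clause (b') forces b = 0.
But (b) is also a unit clause — contradiction.
Both values of c lead to a conflict.
So every satisfying assignment has f = False.

False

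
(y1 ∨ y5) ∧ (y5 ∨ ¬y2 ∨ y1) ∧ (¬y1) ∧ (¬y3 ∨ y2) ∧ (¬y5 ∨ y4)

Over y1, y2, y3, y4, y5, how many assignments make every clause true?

There are 2^5 = 32 truth assignments over (y1, y2, y3, y4, y5).
Split on y4. With y4 = True, the clauses containing y4 are satisfied and ¬y4 drops from the rest; 3 of the 2^4 = 16 assignments to the other variables satisfy what remains.
With y4 = False, by the same count on the reduced clause set, 0 assignments work.
(One model: y1=F, y2=F, y3=F, y4=T, y5=T.)
Total: 3 + 0 = 3.

3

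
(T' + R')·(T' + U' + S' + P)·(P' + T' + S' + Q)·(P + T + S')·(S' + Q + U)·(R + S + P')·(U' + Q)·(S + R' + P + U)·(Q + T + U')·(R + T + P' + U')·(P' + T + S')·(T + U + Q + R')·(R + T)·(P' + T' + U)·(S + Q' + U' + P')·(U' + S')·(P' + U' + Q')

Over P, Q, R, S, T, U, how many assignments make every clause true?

6

There are 2^6 = 64 truth assignments over (P, Q, R, S, T, U).
Split on S. With S = 1, the clauses containing S are satisfied and S' drops from the rest; 1 of the 2^5 = 32 assignments to the other variables satisfy what remains.
With S = 0, by the same count on the reduced clause set, 5 assignments work.
(One model: P=F, Q=F, R=F, S=F, T=T, U=F.)
Total: 1 + 5 = 6.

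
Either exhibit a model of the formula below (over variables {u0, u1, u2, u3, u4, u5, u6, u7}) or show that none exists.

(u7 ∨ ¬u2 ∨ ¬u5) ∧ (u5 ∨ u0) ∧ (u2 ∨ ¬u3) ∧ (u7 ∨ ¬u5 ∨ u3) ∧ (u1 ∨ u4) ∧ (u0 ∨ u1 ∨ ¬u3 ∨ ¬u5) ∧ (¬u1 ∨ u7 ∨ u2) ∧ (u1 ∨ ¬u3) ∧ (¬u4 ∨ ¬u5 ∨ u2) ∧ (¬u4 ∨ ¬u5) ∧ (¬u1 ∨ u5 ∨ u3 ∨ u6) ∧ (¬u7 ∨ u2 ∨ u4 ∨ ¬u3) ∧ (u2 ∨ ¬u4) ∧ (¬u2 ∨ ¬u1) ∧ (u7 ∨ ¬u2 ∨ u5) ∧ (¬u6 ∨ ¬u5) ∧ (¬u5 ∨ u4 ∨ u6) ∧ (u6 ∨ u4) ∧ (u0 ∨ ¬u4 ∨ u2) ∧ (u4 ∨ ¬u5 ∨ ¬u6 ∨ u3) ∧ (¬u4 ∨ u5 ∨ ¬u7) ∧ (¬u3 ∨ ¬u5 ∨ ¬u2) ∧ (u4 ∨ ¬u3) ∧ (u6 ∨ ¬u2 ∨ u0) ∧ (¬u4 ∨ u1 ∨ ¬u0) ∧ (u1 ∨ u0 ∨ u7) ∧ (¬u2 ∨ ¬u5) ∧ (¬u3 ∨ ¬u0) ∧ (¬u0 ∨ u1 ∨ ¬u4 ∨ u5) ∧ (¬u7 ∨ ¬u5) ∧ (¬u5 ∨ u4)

u0=True, u1=True, u2=False, u3=False, u4=False, u5=False, u6=True, u7=True

Suppose u5 = False.
The clause (u0) is unit, so u0 = True.
The clause (¬u3) is unit, so u3 = False.
Suppose u1 = True.
The clause (u6) is unit, so u6 = True.
The clause (¬u2) is unit, so u2 = False.
The clause (u7) is unit, so u7 = True.
The clause (¬u4) is unit, so u4 = False.
All clauses are satisfied.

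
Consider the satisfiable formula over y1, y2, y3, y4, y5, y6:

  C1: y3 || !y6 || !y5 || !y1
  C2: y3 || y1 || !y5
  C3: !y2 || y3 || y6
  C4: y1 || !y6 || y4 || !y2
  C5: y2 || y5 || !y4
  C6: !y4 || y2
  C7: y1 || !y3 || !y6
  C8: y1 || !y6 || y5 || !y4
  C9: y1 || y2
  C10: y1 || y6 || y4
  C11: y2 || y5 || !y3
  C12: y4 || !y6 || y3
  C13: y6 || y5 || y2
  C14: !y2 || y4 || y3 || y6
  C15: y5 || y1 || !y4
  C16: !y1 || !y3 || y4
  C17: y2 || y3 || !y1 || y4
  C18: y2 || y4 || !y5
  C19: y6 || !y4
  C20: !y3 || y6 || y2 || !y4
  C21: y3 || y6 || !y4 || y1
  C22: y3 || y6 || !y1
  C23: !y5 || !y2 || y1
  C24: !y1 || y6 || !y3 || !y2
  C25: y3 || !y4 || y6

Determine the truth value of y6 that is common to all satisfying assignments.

Suppose y6 = false.
Unit clause (!y4) forces y4 = false.
Unit clause (y1) forces y1 = true.
Unit clause (!y3) forces y3 = false.
Now (y3) is unsatisfied and unit — conflict.
So every satisfying assignment has y6 = True.

True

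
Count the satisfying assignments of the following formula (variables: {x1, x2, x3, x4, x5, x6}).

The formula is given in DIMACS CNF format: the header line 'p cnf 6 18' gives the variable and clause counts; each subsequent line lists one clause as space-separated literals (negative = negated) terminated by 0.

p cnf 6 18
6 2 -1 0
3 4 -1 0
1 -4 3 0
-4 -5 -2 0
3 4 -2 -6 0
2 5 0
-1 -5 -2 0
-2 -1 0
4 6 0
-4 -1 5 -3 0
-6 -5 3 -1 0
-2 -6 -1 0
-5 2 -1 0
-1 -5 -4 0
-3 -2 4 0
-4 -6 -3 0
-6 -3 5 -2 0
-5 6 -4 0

3

There are 2^6 = 64 truth assignments over (x1, x2, x3, x4, x5, x6).
Split on x5. With x5 = True, the clauses containing x5 are satisfied and ¬x5 drops from the rest; 2 of the 2^5 = 32 assignments to the other variables satisfy what remains.
With x5 = False, by the same count on the reduced clause set, 1 assignment works.
(One model: x1=F, x2=F, x3=F, x4=F, x5=T, x6=T.)
Total: 2 + 1 = 3.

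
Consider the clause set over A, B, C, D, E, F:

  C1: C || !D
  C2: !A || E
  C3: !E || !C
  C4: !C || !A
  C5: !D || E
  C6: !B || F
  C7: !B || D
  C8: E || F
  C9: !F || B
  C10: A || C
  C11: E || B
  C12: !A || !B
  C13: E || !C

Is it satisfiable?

Branch on C: set C = false.
(!D) alone gives D = false.
(!B) alone gives B = false.
(!F) alone gives F = false.
(E) alone gives E = true.
(A) alone gives A = true.
Every clause now holds.
A satisfying assignment: A=true,  B=false,  C=false,  D=false,  E=true,  F=false.

Yes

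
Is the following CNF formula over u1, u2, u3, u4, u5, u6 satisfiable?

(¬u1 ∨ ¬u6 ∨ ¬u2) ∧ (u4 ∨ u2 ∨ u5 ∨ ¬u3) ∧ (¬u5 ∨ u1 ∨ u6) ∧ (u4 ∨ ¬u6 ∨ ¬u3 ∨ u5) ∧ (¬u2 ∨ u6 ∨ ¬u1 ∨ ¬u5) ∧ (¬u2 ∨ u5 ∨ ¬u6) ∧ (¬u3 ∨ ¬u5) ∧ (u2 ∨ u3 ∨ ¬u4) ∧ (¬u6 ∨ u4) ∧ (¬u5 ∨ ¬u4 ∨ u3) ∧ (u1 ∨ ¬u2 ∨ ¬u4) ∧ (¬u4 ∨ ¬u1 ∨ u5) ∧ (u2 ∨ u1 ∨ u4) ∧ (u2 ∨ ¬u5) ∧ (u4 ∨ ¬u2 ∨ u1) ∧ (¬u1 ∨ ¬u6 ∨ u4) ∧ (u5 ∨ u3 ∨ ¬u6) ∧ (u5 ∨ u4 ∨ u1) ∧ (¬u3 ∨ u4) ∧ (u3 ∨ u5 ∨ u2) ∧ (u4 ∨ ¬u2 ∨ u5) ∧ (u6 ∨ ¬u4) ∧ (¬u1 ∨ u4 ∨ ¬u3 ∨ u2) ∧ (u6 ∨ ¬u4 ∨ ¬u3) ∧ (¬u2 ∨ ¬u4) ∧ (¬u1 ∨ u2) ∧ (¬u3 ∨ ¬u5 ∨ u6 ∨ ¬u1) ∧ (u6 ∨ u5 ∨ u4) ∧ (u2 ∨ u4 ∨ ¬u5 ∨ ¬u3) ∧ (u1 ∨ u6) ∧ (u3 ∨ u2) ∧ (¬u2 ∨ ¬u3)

Suppose u3 = True.
(¬u5) alone gives u5 = False.
(u4) alone gives u4 = True.
(¬u1) alone gives u1 = False.
(¬u2) alone gives u2 = False.
(u6) alone gives u6 = True.
All clauses are satisfied.
A satisfying assignment: u1=False, u2=False, u3=True, u4=True, u5=False, u6=True.

Yes, satisfiable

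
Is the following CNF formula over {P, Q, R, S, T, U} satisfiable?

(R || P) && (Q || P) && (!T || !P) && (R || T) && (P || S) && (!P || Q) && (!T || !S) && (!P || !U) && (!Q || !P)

Case R = true:
Case Q = true:
The clause (!P) is unit, so P = false.
The clause (S) is unit, so S = true.
The clause (!T) is unit, so T = false.
All clauses hold; U can take either value.
A satisfying assignment: P: false, Q: true, R: true, S: true, T: false, U: true.

Satisfiable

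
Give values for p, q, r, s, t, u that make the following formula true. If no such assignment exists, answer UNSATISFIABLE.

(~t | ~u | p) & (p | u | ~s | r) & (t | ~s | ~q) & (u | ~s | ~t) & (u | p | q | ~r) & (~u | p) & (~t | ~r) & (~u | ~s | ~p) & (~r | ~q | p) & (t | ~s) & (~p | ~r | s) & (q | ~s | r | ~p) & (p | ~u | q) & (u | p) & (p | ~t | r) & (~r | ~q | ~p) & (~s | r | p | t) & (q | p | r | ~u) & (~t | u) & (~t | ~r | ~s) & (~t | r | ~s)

Branch on u: set u = 1.
(p) alone gives p = 1.
(~s) alone gives s = 0.
(~r) alone gives r = 0.
All clauses hold; q, t can take either value.

p ↦ 1,  q ↦ 0,  r ↦ 0,  s ↦ 0,  t ↦ 0,  u ↦ 1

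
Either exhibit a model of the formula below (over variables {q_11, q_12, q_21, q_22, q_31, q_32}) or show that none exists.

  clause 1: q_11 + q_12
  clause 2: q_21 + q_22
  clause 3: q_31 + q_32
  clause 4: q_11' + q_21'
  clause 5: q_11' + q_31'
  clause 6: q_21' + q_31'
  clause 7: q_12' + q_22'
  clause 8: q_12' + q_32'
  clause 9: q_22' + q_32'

Case q_11 = 1:
The clause (q_21') is unit, so q_21 = 0.
The clause (q_22) is unit, so q_22 = 1.
The clause (q_31') is unit, so q_31 = 0.
The clause (q_32) is unit, so q_32 = 1.
Now (q_32') is unsatisfied and unit — conflict.
Backtrack on q_11: now try q_11 = 0.
The clause (q_12) is unit, so q_12 = 1.
The clause (q_22') is unit, so q_22 = 0.
The clause (q_21) is unit, so q_21 = 1.
The clause (q_31') is unit, so q_31 = 0.
The clause (q_32) is unit, so q_32 = 1.
Now (q_32') is unsatisfied and unit — conflict.
Both values of q_11 lead to a conflict.

UNSATISFIABLE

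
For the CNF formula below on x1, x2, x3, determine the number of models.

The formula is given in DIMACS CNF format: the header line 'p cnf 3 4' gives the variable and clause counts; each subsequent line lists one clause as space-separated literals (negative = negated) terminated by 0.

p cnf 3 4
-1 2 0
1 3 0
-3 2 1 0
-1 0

There are 2^3 = 8 truth assignments over (x1, x2, x3).
Check each against the 4 clauses (columns in the order x1, x2, x3):
  F F F  ✗ fails (x1 ∨ x3)
  F F T  ✗ fails (¬x3 ∨ x2 ∨ x1)
  F T F  ✗ fails (x1 ∨ x3)
  F T T  ✓ satisfies all
  T F F  ✗ fails (¬x1 ∨ x2)
  T F T  ✗ fails (¬x1 ∨ x2)
  T T F  ✗ fails (¬x1)
  T T T  ✗ fails (¬x1)
1 of the 8 rows is a model.

1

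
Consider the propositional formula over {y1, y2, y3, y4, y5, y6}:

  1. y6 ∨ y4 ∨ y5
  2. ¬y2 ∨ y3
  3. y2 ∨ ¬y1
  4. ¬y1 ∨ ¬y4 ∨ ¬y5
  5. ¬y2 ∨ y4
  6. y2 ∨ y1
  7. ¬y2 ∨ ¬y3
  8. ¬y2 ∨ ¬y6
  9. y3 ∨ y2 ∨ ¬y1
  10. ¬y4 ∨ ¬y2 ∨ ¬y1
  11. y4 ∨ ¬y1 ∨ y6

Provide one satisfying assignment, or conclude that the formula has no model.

UNSATISFIABLE

Case y2 = False:
(¬y1) alone gives y1 = False.
Now (y1) is unsatisfied and unit — conflict.
Undo y2 and try y2 = True.
(y3) alone gives y3 = True.
Now (¬y3) is unsatisfied and unit — conflict.
Both values of y2 lead to a conflict.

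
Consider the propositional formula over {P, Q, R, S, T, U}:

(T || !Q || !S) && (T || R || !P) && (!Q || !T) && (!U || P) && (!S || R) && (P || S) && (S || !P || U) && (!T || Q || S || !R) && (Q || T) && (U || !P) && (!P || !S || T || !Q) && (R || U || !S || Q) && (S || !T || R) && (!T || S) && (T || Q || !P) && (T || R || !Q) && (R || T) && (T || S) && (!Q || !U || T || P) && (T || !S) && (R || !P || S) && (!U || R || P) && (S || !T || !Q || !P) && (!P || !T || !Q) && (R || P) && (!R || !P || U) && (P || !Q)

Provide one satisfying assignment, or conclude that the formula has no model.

Suppose Q = false.
(T) alone gives T = true.
(S) alone gives S = true.
(R) alone gives R = true.
Suppose U = true.
(P) alone gives P = true.
Every clause now holds.

P=true, Q=false, R=true, S=true, T=true, U=true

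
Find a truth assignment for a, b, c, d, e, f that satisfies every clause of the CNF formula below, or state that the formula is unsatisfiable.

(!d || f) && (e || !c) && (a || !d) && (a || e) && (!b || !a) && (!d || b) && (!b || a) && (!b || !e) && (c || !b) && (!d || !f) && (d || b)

Suppose d = false.
(b) alone gives b = true.
(!a) alone gives a = false.
That conflicts with the unit clause (a).
Undo d and try d = true.
(f) alone gives f = true.
That conflicts with the unit clause (!f).
Both values of d lead to a conflict.

UNSATISFIABLE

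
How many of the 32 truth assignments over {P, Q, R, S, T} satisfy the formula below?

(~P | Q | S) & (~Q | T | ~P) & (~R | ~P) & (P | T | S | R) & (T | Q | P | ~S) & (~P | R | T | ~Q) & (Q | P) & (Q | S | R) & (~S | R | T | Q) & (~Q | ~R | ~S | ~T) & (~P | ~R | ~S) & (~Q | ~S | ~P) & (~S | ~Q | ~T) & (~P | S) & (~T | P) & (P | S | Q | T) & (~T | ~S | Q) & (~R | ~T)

There are 2^5 = 32 truth assignments over (P, Q, R, S, T).
Split on P. With P = 1, the clauses containing P are satisfied and ~P drops from the rest; 0 of the 2^4 = 16 assignments to the other variables satisfy what remains.
With P = 0, by the same count on the reduced clause set, 3 assignments work.
(One model: P=F, Q=T, R=F, S=T, T=F.)
Total: 0 + 3 = 3.

3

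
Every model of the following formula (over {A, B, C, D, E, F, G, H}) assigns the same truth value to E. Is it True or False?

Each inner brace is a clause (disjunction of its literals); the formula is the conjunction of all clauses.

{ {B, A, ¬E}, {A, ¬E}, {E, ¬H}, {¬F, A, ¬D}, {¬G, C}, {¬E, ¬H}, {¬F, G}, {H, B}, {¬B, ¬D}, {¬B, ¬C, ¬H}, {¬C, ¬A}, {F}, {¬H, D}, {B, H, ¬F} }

Suppose E = True.
The clause (A) is unit, so A = True.
The clause (¬H) is unit, so H = False.
The clause (B) is unit, so B = True.
The clause (¬D) is unit, so D = False.
The clause (¬C) is unit, so C = False.
The clause (¬G) is unit, so G = False.
The clause (¬F) is unit, so F = False.
But (F) is also a unit clause — contradiction.
So every satisfying assignment has E = False.

False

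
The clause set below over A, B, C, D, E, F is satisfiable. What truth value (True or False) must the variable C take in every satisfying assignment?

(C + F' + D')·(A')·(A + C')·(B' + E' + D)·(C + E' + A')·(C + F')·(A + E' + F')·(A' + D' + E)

Suppose C = 1.
Unit clause (A') forces A = 0.
That conflicts with the unit clause (A).
So every satisfying assignment has C = False.

False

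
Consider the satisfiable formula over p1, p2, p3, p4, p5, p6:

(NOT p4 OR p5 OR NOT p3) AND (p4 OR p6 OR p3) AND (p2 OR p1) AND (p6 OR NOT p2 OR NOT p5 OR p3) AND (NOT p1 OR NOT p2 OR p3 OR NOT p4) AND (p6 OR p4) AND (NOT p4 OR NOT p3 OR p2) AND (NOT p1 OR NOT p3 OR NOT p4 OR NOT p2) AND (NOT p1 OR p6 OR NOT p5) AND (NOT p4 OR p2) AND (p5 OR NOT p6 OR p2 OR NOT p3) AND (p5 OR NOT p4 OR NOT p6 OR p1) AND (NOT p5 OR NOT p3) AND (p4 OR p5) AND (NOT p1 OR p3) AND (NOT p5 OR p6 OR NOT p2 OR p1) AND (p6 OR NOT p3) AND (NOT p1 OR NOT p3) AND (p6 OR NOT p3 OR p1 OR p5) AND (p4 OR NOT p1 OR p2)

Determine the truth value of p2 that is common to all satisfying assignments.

True

Suppose p2 = false.
From the singleton clause (p1), p1 = true.
From the singleton clause (NOT p4), p4 = false.
But (p4) is also a unit clause — contradiction.
So every satisfying assignment has p2 = True.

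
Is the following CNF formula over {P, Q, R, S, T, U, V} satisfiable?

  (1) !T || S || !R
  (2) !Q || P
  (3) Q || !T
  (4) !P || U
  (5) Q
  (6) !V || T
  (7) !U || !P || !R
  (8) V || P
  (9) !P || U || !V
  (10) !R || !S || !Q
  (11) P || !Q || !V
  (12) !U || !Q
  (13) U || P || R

Unit clause (Q) forces Q = true.
Unit clause (P) forces P = true.
Unit clause (U) forces U = true.
But (!U) is also a unit clause — contradiction.
No assignment satisfies every clause.

No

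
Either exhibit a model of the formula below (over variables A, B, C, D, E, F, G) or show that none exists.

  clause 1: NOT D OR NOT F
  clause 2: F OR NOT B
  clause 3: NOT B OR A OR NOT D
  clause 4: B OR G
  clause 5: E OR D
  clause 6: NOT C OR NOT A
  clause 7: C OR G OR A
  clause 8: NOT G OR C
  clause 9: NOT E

A=false,  B=false,  C=true,  D=true,  E=false,  F=false,  G=true

(NOT E) alone gives E = false.
(D) alone gives D = true.
(NOT F) alone gives F = false.
(NOT B) alone gives B = false.
(G) alone gives G = true.
(C) alone gives C = true.
(NOT A) alone gives A = false.
Every clause now holds.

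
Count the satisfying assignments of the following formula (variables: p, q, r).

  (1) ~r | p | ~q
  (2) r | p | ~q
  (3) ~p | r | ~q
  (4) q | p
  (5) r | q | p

There are 2^3 = 8 truth assignments over (p, q, r).
Check each against the 5 clauses (columns in the order p, q, r):
  F F F  ✗ fails (q | p)
  F F T  ✗ fails (q | p)
  F T F  ✗ fails (r | p | ~q)
  F T T  ✗ fails (~r | p | ~q)
  T F F  ✓ satisfies all
  T F T  ✓ satisfies all
  T T F  ✗ fails (~p | r | ~q)
  T T T  ✓ satisfies all
3 of the 8 rows are models.

3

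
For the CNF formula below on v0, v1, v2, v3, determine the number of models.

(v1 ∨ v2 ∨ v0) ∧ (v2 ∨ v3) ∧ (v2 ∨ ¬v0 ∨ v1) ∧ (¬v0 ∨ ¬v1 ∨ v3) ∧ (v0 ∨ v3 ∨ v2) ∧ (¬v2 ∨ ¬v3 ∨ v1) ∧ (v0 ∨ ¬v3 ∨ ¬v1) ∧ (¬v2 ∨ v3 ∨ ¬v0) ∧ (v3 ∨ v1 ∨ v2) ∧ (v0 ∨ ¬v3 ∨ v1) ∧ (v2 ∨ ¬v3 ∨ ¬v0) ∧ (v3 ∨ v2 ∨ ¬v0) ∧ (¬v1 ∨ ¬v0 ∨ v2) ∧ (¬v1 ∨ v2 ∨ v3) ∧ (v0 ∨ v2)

There are 2^4 = 16 truth assignments over (v0, v1, v2, v3).
Check each against the 15 clauses (columns in the order v0, v1, v2, v3):
  F F F F  ✗ fails (v1 ∨ v2 ∨ v0)
  F F F T  ✗ fails (v1 ∨ v2 ∨ v0)
  F F T F  ✓ satisfies all
  F F T T  ✗ fails (¬v2 ∨ ¬v3 ∨ v1)
  F T F F  ✗ fails (v2 ∨ v3)
  F T F T  ✗ fails (v0 ∨ ¬v3 ∨ ¬v1)
  F T T F  ✓ satisfies all
  F T T T  ✗ fails (v0 ∨ ¬v3 ∨ ¬v1)
  T F F F  ✗ fails (v2 ∨ v3)
  T F F T  ✗ fails (v2 ∨ ¬v0 ∨ v1)
  T F T F  ✗ fails (¬v2 ∨ v3 ∨ ¬v0)
  T F T T  ✗ fails (¬v2 ∨ ¬v3 ∨ v1)
  T T F F  ✗ fails (v2 ∨ v3)
  T T F T  ✗ fails (v2 ∨ ¬v3 ∨ ¬v0)
  T T T F  ✗ fails (¬v0 ∨ ¬v1 ∨ v3)
  T T T T  ✓ satisfies all
3 of the 16 rows are models.

3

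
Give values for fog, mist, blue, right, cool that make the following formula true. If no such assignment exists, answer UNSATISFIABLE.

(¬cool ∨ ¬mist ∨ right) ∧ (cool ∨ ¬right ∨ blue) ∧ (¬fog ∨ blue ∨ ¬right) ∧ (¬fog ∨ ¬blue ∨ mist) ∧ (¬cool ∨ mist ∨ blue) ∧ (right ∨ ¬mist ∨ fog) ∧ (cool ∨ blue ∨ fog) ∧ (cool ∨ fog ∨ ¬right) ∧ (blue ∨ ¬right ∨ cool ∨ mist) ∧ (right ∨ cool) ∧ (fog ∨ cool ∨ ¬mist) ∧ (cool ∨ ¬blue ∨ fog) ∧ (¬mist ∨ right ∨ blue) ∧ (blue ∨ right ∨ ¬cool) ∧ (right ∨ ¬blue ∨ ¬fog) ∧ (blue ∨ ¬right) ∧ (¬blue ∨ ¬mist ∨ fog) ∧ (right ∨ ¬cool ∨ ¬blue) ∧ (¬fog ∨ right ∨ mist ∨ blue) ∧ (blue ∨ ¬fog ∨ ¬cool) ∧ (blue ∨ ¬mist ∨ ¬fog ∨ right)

fog ↦ False, mist ↦ False, blue ↦ True, right ↦ True, cool ↦ True

Suppose right = True.
(blue) alone gives blue = True.
Suppose fog = False.
(cool) alone gives cool = True.
(¬mist) alone gives mist = False.
Every clause now holds.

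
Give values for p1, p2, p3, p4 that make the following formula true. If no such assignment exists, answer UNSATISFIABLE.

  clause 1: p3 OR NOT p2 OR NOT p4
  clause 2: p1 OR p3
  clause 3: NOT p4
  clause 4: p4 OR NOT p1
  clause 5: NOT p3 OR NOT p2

The clause (NOT p4) is unit, so p4 = false.
The clause (NOT p1) is unit, so p1 = false.
The clause (p3) is unit, so p3 = true.
The clause (NOT p2) is unit, so p2 = false.
This assignment satisfies each clause.

p1=false; p2=false; p3=true; p4=false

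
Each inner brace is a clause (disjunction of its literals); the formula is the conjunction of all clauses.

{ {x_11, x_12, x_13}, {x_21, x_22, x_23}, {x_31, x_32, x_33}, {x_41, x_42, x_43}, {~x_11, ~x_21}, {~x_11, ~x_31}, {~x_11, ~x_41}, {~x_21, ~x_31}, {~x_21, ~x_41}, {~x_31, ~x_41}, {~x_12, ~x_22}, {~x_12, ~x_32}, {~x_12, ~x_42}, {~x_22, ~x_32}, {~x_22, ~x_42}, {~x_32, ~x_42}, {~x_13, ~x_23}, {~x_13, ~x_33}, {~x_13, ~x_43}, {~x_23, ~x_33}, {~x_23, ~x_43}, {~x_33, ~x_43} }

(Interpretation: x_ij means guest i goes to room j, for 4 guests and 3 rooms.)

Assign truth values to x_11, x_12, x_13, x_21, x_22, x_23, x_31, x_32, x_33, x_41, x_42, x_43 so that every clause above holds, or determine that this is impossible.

UNSATISFIABLE

Branch on x_11: set x_11 = 0.
Branch on x_12: set x_12 = 1.
From the singleton clause (~x_22), x_22 = 0.
From the singleton clause (~x_32), x_32 = 0.
From the singleton clause (~x_42), x_42 = 0.
Branch on x_21: set x_21 = 1.
From the singleton clause (~x_31), x_31 = 0.
From the singleton clause (x_33), x_33 = 1.
From the singleton clause (~x_41), x_41 = 0.
From the singleton clause (x_43), x_43 = 1.
That conflicts with the unit clause (~x_43).
So x_21 must be the other value — set x_21 = 0.
From the singleton clause (x_23), x_23 = 1.
From the singleton clause (~x_13), x_13 = 0.
From the singleton clause (~x_33), x_33 = 0.
From the singleton clause (x_31), x_31 = 1.
From the singleton clause (~x_41), x_41 = 0.
From the singleton clause (x_43), x_43 = 1.
That conflicts with the unit clause (~x_43).
Neither x_21 = 1 nor x_21 = 0 works.
So x_12 must be the other value — set x_12 = 0.
From the singleton clause (x_13), x_13 = 1.
From the singleton clause (~x_23), x_23 = 0.
From the singleton clause (~x_33), x_33 = 0.
From the singleton clause (~x_43), x_43 = 0.
Branch on x_21: set x_21 = 1.
From the singleton clause (~x_31), x_31 = 0.
From the singleton clause (x_32), x_32 = 1.
From the singleton clause (~x_41), x_41 = 0.
From the singleton clause (x_42), x_42 = 1.
That conflicts with the unit clause (~x_42).
So x_21 must be the other value — set x_21 = 0.
From the singleton clause (x_22), x_22 = 1.
From the singleton clause (~x_32), x_32 = 0.
From the singleton clause (x_31), x_31 = 1.
From the singleton clause (~x_41), x_41 = 0.
From the singleton clause (x_42), x_42 = 1.
That conflicts with the unit clause (~x_42).
Neither x_21 = 1 nor x_21 = 0 works.
Neither x_12 = 1 nor x_12 = 0 works.
So x_11 must be the other value — set x_11 = 1.
From the singleton clause (~x_21), x_21 = 0.
From the singleton clause (~x_31), x_31 = 0.
From the singleton clause (~x_41), x_41 = 0.
Branch on x_22: set x_22 = 1.
From the singleton clause (~x_12), x_12 = 0.
From the singleton clause (~x_32), x_32 = 0.
From the singleton clause (x_33), x_33 = 1.
From the singleton clause (~x_42), x_42 = 0.
From the singleton clause (x_43), x_43 = 1.
That conflicts with the unit clause (~x_43).
So x_22 must be the other value — set x_22 = 0.
From the singleton clause (x_23), x_23 = 1.
From the singleton clause (~x_13), x_13 = 0.
From the singleton clause (~x_33), x_33 = 0.
From the singleton clause (x_32), x_32 = 1.
From the singleton clause (~x_12), x_12 = 0.
From the singleton clause (~x_42), x_42 = 0.
From the singleton clause (x_43), x_43 = 1.
That conflicts with the unit clause (~x_43).
Neither x_22 = 1 nor x_22 = 0 works.
Neither x_11 = 1 nor x_11 = 0 works.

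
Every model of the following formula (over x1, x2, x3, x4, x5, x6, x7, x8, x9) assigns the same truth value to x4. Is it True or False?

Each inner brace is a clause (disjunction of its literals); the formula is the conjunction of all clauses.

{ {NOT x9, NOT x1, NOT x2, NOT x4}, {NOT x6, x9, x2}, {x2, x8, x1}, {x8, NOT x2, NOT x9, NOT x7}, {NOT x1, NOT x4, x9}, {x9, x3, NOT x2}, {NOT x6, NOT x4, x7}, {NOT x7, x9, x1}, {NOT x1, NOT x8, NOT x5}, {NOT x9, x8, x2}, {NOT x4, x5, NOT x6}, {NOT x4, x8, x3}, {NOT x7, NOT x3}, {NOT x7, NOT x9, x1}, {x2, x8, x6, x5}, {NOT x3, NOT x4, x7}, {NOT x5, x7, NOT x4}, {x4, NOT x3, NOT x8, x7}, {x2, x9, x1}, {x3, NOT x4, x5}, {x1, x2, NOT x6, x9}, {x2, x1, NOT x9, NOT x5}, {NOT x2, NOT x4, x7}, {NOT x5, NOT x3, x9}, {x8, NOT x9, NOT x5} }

False

Suppose x4 = true.
Branch on x1: set x1 = false.
Branch on x2: set x2 = true.
From the singleton clause (x7), x7 = true.
From the singleton clause (x9), x9 = true.
But (NOT x9) is also a unit clause — contradiction.
Undo x2 and try x2 = false.
From the singleton clause (x8), x8 = true.
From the singleton clause (x9), x9 = true.
From the singleton clause (NOT x7), x7 = false.
From the singleton clause (NOT x6), x6 = false.
From the singleton clause (NOT x3), x3 = false.
From the singleton clause (NOT x5), x5 = false.
But (x5) is also a unit clause — contradiction.
Either choice for x2 ends in contradiction.
Undo x1 and try x1 = true.
From the singleton clause (x9), x9 = true.
From the singleton clause (NOT x2), x2 = false.
From the singleton clause (x8), x8 = true.
From the singleton clause (NOT x5), x5 = false.
From the singleton clause (NOT x6), x6 = false.
From the singleton clause (x3), x3 = true.
From the singleton clause (NOT x7), x7 = false.
But (x7) is also a unit clause — contradiction.
Either choice for x1 ends in contradiction.
So every satisfying assignment has x4 = False.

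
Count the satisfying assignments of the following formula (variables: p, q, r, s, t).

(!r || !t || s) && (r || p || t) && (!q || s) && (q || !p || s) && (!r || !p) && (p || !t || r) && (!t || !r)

There are 2^5 = 32 truth assignments over (p, q, r, s, t).
Split on p. With p = true, the clauses containing p are satisfied and !p drops from the rest; 4 of the 2^4 = 16 assignments to the other variables satisfy what remains.
With p = false, by the same count on the reduced clause set, 3 assignments work.
(One model: p=F, q=F, r=T, s=F, t=F.)
Total: 4 + 3 = 7.

7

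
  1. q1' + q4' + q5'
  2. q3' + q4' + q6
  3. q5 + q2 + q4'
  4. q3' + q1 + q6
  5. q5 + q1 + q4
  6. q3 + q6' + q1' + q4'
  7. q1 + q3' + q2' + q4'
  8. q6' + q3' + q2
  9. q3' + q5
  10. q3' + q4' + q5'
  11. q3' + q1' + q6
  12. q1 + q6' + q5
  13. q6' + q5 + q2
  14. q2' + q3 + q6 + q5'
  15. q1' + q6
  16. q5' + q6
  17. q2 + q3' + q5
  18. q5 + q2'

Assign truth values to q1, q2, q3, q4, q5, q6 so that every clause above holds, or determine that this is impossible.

q1=0; q2=1; q3=0; q4=0; q5=1; q6=1

Branch on q3: set q3 = 0.
Branch on q1: set q1 = 0.
Branch on q5: set q5 = 1.
The clause (q6) is unit, so q6 = 1.
No clause remains; q2, q4 are free.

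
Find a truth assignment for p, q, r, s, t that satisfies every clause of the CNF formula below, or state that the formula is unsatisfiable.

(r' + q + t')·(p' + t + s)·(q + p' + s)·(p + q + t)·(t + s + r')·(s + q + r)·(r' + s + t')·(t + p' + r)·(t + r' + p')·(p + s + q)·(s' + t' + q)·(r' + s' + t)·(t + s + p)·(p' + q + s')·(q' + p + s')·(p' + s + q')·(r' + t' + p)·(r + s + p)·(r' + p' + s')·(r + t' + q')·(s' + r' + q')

UNSATISFIABLE

Suppose r = 0.
Suppose s = 1.
Suppose t = 1.
From the singleton clause (q), q = 1.
That conflicts with the unit clause (q').
That branch fails; take t = 0 instead.
From the singleton clause (p'), p = 0.
From the singleton clause (q), q = 1.
That conflicts with the unit clause (q').
Neither t = 1 nor t = 0 works.
That branch fails; take s = 0 instead.
From the singleton clause (q), q = 1.
From the singleton clause (p'), p = 0.
That conflicts with the unit clause (p).
Neither s = 1 nor s = 0 works.
That branch fails; take r = 1 instead.
Suppose q = 1.
From the singleton clause (s'), s = 0.
From the singleton clause (t), t = 1.
That conflicts with the unit clause (t').
That branch fails; take q = 0 instead.
From the singleton clause (t'), t = 0.
From the singleton clause (p), p = 1.
That conflicts with the unit clause (p').
Neither q = 1 nor q = 0 works.
Neither r = 1 nor r = 0 works.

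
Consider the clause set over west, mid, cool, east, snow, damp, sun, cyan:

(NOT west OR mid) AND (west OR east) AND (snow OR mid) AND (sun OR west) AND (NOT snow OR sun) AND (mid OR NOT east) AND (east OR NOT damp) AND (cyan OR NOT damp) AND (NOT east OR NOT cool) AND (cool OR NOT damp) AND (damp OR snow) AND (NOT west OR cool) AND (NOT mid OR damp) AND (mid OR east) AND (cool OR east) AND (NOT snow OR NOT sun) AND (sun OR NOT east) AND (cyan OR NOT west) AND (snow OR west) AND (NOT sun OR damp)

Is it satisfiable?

Suppose west = false.
From the singleton clause (east), east = true.
From the singleton clause (sun), sun = true.
From the singleton clause (mid), mid = true.
From the singleton clause (NOT cool), cool = false.
From the singleton clause (NOT damp), damp = false.
Now (damp) is unsatisfied and unit — conflict.
So west must be the other value — set west = true.
From the singleton clause (mid), mid = true.
From the singleton clause (cool), cool = true.
From the singleton clause (NOT east), east = false.
From the singleton clause (NOT damp), damp = false.
Now (damp) is unsatisfied and unit — conflict.
Both values of west lead to a conflict.
No assignment satisfies every clause.

No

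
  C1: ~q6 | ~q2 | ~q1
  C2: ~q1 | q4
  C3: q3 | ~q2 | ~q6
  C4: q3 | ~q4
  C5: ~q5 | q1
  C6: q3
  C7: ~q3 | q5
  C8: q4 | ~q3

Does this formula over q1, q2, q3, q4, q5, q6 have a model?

Yes, satisfiable

The clause (q3) is unit, so q3 = 1.
The clause (q5) is unit, so q5 = 1.
The clause (q1) is unit, so q1 = 1.
The clause (q4) is unit, so q4 = 1.
Try q6 = 0.
No clause remains; q2 is free.
A satisfying assignment: q1: 1,  q2: 0,  q3: 1,  q4: 1,  q5: 1,  q6: 0.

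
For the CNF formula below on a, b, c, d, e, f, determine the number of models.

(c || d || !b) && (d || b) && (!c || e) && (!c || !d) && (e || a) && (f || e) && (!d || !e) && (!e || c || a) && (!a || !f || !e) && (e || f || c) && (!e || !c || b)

There are 2^6 = 64 truth assignments over (a, b, c, d, e, f).
Split on e. With e = true, the clauses containing e are satisfied and !e drops from the rest; 3 of the 2^5 = 32 assignments to the other variables satisfy what remains.
With e = false, by the same count on the reduced clause set, 2 assignments work.
(One model: a=F, b=T, c=T, d=F, e=T, f=F.)
Total: 3 + 2 = 5.

5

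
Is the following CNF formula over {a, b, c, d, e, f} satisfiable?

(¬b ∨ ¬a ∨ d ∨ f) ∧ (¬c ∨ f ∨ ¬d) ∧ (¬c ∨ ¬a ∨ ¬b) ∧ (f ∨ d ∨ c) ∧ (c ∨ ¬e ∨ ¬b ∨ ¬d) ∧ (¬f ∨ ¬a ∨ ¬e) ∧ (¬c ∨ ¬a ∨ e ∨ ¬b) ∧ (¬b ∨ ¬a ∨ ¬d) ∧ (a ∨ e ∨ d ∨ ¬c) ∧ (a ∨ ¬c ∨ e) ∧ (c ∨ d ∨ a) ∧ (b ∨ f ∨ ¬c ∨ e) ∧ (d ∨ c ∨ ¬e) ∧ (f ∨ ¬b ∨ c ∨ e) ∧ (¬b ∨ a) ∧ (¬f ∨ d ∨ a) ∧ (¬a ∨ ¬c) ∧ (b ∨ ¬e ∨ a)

Yes, satisfiable

Case b = False:
Case a = False:
From the singleton clause (¬e), e = False.
From the singleton clause (¬c), c = False.
From the singleton clause (d), d = True.
No clause remains; f is free.
A satisfying assignment: a ↦ False, b ↦ False, c ↦ False, d ↦ True, e ↦ False, f ↦ False.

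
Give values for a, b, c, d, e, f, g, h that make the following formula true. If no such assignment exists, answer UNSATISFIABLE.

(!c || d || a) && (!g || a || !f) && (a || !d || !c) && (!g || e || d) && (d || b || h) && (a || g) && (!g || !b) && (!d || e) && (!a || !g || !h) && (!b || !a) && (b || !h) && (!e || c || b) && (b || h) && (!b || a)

UNSATISFIABLE

Try a = true.
From the singleton clause (!b), b = false.
From the singleton clause (!h), h = false.
That conflicts with the unit clause (h).
That branch fails; take a = false instead.
From the singleton clause (g), g = true.
From the singleton clause (!f), f = false.
From the singleton clause (!b), b = false.
From the singleton clause (!h), h = false.
That conflicts with the unit clause (h).
Either choice for a ends in contradiction.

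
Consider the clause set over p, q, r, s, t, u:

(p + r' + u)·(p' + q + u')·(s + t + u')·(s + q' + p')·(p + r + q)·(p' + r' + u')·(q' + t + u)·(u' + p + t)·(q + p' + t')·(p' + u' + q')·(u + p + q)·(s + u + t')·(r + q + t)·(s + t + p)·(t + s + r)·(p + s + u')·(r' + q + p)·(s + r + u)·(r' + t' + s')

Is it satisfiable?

Case p = 0:
Case r = 0:
(q) alone gives q = 1.
Case t = 1:
Case s = 1:
Every clause is now satisfied; u is unconstrained.
A satisfying assignment: p=0, q=1, r=0, s=1, t=1, u=1.

Yes, satisfiable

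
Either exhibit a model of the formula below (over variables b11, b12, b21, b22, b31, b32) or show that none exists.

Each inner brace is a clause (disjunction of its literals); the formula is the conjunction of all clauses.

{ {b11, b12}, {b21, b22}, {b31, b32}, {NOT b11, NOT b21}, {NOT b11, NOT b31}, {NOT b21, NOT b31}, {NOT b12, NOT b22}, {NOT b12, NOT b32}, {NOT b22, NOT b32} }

Branch on b11: set b11 = true.
Unit clause (NOT b21) forces b21 = false.
Unit clause (b22) forces b22 = true.
Unit clause (NOT b31) forces b31 = false.
Unit clause (b32) forces b32 = true.
But (NOT b32) is also a unit clause — contradiction.
Undo b11 and try b11 = false.
Unit clause (b12) forces b12 = true.
Unit clause (NOT b22) forces b22 = false.
Unit clause (b21) forces b21 = true.
Unit clause (NOT b31) forces b31 = false.
Unit clause (b32) forces b32 = true.
But (NOT b32) is also a unit clause — contradiction.
Either choice for b11 ends in contradiction.

UNSATISFIABLE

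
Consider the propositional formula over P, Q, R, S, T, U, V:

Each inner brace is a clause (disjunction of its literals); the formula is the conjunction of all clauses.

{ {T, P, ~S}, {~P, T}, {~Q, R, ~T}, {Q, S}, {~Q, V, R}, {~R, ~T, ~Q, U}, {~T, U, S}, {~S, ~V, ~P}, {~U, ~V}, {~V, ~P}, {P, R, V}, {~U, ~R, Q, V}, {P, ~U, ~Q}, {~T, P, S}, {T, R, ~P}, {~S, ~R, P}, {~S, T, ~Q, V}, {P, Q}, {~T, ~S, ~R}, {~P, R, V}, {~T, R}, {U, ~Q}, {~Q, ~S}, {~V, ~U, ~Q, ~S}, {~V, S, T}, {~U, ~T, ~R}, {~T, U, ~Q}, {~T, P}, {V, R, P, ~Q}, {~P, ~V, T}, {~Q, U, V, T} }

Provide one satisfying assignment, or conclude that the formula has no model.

UNSATISFIABLE

Suppose P = 0.
(Q) alone gives Q = 1.
(~U) alone gives U = 0.
But (U) is also a unit clause — contradiction.
That branch fails; take P = 1 instead.
(T) alone gives T = 1.
(~V) alone gives V = 0.
(R) alone gives R = 1.
(~S) alone gives S = 0.
(Q) alone gives Q = 1.
(U) alone gives U = 1.
But (~U) is also a unit clause — contradiction.
Neither P = 1 nor P = 0 works.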